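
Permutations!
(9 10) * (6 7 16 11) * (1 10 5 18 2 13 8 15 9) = [0, 10, 13, 3, 4, 18, 7, 16, 15, 5, 1, 6, 12, 8, 14, 9, 11, 17, 2] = (1 10)(2 13 8 15 9 5 18)(6 7 16 11)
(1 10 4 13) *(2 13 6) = (1 10 4 6 2 13) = [0, 10, 13, 3, 6, 5, 2, 7, 8, 9, 4, 11, 12, 1]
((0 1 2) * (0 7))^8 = ((0 1 2 7))^8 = (7)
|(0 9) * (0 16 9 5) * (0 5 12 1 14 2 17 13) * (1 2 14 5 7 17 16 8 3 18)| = 13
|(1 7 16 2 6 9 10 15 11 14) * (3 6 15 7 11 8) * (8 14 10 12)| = |(1 11 10 7 16 2 15 14)(3 6 9 12 8)| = 40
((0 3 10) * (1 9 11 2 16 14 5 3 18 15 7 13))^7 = ((0 18 15 7 13 1 9 11 2 16 14 5 3 10))^7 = (0 11)(1 3)(2 18)(5 13)(7 14)(9 10)(15 16)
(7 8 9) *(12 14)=[0, 1, 2, 3, 4, 5, 6, 8, 9, 7, 10, 11, 14, 13, 12]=(7 8 9)(12 14)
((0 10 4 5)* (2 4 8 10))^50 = (10)(0 4)(2 5)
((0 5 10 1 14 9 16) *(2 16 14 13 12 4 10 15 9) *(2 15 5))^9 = (16)(1 10 4 12 13)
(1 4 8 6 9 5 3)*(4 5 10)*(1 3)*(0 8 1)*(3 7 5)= [8, 3, 2, 7, 1, 0, 9, 5, 6, 10, 4]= (0 8 6 9 10 4 1 3 7 5)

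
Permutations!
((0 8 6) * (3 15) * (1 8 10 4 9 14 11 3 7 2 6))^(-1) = ((0 10 4 9 14 11 3 15 7 2 6)(1 8))^(-1) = (0 6 2 7 15 3 11 14 9 4 10)(1 8)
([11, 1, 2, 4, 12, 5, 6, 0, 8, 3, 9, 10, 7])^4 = (0 3)(4 11)(7 9)(10 12)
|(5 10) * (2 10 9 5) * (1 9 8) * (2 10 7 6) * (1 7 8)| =12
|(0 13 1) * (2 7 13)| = 5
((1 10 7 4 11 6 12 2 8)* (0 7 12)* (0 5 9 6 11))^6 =(1 10 12 2 8)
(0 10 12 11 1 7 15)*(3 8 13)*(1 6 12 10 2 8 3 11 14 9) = (0 2 8 13 11 6 12 14 9 1 7 15) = [2, 7, 8, 3, 4, 5, 12, 15, 13, 1, 10, 6, 14, 11, 9, 0]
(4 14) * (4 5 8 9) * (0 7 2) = (0 7 2)(4 14 5 8 9) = [7, 1, 0, 3, 14, 8, 6, 2, 9, 4, 10, 11, 12, 13, 5]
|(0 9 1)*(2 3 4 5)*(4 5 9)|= 12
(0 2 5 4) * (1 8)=(0 2 5 4)(1 8)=[2, 8, 5, 3, 0, 4, 6, 7, 1]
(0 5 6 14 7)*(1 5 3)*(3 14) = (0 14 7)(1 5 6 3) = [14, 5, 2, 1, 4, 6, 3, 0, 8, 9, 10, 11, 12, 13, 7]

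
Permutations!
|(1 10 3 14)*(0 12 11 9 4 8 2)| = 28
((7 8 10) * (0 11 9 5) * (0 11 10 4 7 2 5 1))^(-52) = ((0 10 2 5 11 9 1)(4 7 8))^(-52) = (0 11 10 9 2 1 5)(4 8 7)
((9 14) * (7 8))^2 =(14)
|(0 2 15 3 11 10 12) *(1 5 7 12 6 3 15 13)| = |(15)(0 2 13 1 5 7 12)(3 11 10 6)| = 28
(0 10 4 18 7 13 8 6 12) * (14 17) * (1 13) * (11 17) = (0 10 4 18 7 1 13 8 6 12)(11 17 14) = [10, 13, 2, 3, 18, 5, 12, 1, 6, 9, 4, 17, 0, 8, 11, 15, 16, 14, 7]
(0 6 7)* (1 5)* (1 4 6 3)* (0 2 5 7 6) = [3, 7, 5, 1, 0, 4, 6, 2] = (0 3 1 7 2 5 4)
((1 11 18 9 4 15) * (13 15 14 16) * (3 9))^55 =(1 4)(3 13)(9 15)(11 14)(16 18)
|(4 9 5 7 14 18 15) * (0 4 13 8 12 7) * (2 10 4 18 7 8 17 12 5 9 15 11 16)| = 26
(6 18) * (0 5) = (0 5)(6 18) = [5, 1, 2, 3, 4, 0, 18, 7, 8, 9, 10, 11, 12, 13, 14, 15, 16, 17, 6]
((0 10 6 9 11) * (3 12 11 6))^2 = (0 3 11 10 12)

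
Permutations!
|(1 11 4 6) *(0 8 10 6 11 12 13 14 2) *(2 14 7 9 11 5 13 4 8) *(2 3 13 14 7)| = 44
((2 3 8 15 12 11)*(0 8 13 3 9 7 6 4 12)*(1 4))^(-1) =(0 15 8)(1 6 7 9 2 11 12 4)(3 13)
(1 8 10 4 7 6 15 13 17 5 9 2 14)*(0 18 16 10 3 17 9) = [18, 8, 14, 17, 7, 0, 15, 6, 3, 2, 4, 11, 12, 9, 1, 13, 10, 5, 16] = (0 18 16 10 4 7 6 15 13 9 2 14 1 8 3 17 5)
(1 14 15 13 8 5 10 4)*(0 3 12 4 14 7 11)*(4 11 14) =(0 3 12 11)(1 7 14 15 13 8 5 10 4) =[3, 7, 2, 12, 1, 10, 6, 14, 5, 9, 4, 0, 11, 8, 15, 13]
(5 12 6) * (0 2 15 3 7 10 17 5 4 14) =(0 2 15 3 7 10 17 5 12 6 4 14) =[2, 1, 15, 7, 14, 12, 4, 10, 8, 9, 17, 11, 6, 13, 0, 3, 16, 5]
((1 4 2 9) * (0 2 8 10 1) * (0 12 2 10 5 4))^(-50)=(0 10 1)(2 9 12)(4 8 5)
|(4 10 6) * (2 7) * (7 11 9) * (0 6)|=|(0 6 4 10)(2 11 9 7)|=4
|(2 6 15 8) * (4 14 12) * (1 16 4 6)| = 9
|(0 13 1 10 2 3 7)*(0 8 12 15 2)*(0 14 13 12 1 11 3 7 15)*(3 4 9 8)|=|(0 12)(1 10 14 13 11 4 9 8)(2 7 3 15)|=8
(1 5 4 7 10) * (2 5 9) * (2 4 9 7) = (1 7 10)(2 5 9 4) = [0, 7, 5, 3, 2, 9, 6, 10, 8, 4, 1]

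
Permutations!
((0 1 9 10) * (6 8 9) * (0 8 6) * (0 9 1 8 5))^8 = (0 1 10)(5 8 9)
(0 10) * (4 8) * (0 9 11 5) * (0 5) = (0 10 9 11)(4 8) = [10, 1, 2, 3, 8, 5, 6, 7, 4, 11, 9, 0]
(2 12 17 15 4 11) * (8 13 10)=(2 12 17 15 4 11)(8 13 10)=[0, 1, 12, 3, 11, 5, 6, 7, 13, 9, 8, 2, 17, 10, 14, 4, 16, 15]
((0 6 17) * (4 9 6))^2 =(0 9 17 4 6)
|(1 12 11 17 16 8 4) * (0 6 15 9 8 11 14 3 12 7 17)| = 33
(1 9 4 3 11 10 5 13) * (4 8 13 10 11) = [0, 9, 2, 4, 3, 10, 6, 7, 13, 8, 5, 11, 12, 1] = (1 9 8 13)(3 4)(5 10)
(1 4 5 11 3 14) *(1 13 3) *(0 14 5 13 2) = (0 14 2)(1 4 13 3 5 11) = [14, 4, 0, 5, 13, 11, 6, 7, 8, 9, 10, 1, 12, 3, 2]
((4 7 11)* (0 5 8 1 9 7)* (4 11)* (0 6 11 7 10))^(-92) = ((0 5 8 1 9 10)(4 6 11 7))^(-92) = (11)(0 9 8)(1 5 10)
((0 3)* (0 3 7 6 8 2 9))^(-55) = ((0 7 6 8 2 9))^(-55) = (0 9 2 8 6 7)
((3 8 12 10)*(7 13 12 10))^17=((3 8 10)(7 13 12))^17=(3 10 8)(7 12 13)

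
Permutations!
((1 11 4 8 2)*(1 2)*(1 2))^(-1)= ((1 11 4 8 2))^(-1)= (1 2 8 4 11)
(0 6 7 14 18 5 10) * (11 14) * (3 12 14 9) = (0 6 7 11 9 3 12 14 18 5 10) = [6, 1, 2, 12, 4, 10, 7, 11, 8, 3, 0, 9, 14, 13, 18, 15, 16, 17, 5]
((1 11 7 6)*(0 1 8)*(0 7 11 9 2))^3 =(11)(0 2 9 1)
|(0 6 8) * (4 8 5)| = 5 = |(0 6 5 4 8)|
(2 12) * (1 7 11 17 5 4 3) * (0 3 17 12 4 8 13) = (0 3 1 7 11 12 2 4 17 5 8 13) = [3, 7, 4, 1, 17, 8, 6, 11, 13, 9, 10, 12, 2, 0, 14, 15, 16, 5]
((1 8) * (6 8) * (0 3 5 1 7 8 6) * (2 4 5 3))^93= ((0 2 4 5 1)(7 8))^93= (0 5 2 1 4)(7 8)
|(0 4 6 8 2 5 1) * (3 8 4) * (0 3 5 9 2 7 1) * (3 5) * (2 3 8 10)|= 20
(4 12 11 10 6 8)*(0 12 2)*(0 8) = (0 12 11 10 6)(2 8 4) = [12, 1, 8, 3, 2, 5, 0, 7, 4, 9, 6, 10, 11]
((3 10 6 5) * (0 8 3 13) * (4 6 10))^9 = (0 3 6 13 8 4 5)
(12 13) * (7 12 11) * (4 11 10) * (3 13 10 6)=[0, 1, 2, 13, 11, 5, 3, 12, 8, 9, 4, 7, 10, 6]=(3 13 6)(4 11 7 12 10)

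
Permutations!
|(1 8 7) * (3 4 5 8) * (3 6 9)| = |(1 6 9 3 4 5 8 7)| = 8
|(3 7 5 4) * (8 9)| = 4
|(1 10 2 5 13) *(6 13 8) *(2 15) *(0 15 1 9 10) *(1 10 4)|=10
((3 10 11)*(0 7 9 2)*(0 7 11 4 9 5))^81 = ((0 11 3 10 4 9 2 7 5))^81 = (11)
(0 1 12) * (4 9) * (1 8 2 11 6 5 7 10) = (0 8 2 11 6 5 7 10 1 12)(4 9) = [8, 12, 11, 3, 9, 7, 5, 10, 2, 4, 1, 6, 0]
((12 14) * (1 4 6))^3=((1 4 6)(12 14))^3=(12 14)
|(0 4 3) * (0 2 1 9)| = 6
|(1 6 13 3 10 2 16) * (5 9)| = |(1 6 13 3 10 2 16)(5 9)| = 14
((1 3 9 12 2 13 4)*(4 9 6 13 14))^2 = ((1 3 6 13 9 12 2 14 4))^2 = (1 6 9 2 4 3 13 12 14)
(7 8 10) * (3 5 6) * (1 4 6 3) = (1 4 6)(3 5)(7 8 10) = [0, 4, 2, 5, 6, 3, 1, 8, 10, 9, 7]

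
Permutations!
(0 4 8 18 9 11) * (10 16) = (0 4 8 18 9 11)(10 16) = [4, 1, 2, 3, 8, 5, 6, 7, 18, 11, 16, 0, 12, 13, 14, 15, 10, 17, 9]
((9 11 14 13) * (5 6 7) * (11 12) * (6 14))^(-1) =((5 14 13 9 12 11 6 7))^(-1) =(5 7 6 11 12 9 13 14)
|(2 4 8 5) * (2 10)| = 5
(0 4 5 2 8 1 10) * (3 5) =(0 4 3 5 2 8 1 10) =[4, 10, 8, 5, 3, 2, 6, 7, 1, 9, 0]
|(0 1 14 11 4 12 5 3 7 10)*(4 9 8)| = |(0 1 14 11 9 8 4 12 5 3 7 10)| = 12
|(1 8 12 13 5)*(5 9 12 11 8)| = 6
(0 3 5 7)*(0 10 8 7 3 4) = (0 4)(3 5)(7 10 8) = [4, 1, 2, 5, 0, 3, 6, 10, 7, 9, 8]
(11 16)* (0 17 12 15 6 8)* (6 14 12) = (0 17 6 8)(11 16)(12 15 14) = [17, 1, 2, 3, 4, 5, 8, 7, 0, 9, 10, 16, 15, 13, 12, 14, 11, 6]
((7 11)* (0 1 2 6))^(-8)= ((0 1 2 6)(7 11))^(-8)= (11)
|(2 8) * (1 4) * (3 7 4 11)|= |(1 11 3 7 4)(2 8)|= 10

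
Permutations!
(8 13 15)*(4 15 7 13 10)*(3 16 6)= (3 16 6)(4 15 8 10)(7 13)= [0, 1, 2, 16, 15, 5, 3, 13, 10, 9, 4, 11, 12, 7, 14, 8, 6]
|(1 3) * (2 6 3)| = 4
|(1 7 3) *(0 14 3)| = 5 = |(0 14 3 1 7)|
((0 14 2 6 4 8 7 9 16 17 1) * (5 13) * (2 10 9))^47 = (0 17 9 14 1 16 10)(2 4 7 6 8)(5 13)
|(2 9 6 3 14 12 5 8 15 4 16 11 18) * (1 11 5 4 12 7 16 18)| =|(1 11)(2 9 6 3 14 7 16 5 8 15 12 4 18)| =26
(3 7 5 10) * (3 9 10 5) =(3 7)(9 10) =[0, 1, 2, 7, 4, 5, 6, 3, 8, 10, 9]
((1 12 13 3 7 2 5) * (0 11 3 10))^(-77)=(0 7 1 10 3 5 13 11 2 12)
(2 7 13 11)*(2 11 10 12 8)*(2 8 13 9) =(2 7 9)(10 12 13) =[0, 1, 7, 3, 4, 5, 6, 9, 8, 2, 12, 11, 13, 10]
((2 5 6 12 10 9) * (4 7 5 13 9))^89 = (2 9 13)(4 10 12 6 5 7)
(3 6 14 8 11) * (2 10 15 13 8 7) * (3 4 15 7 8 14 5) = [0, 1, 10, 6, 15, 3, 5, 2, 11, 9, 7, 4, 12, 14, 8, 13] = (2 10 7)(3 6 5)(4 15 13 14 8 11)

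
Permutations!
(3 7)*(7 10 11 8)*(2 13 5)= (2 13 5)(3 10 11 8 7)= [0, 1, 13, 10, 4, 2, 6, 3, 7, 9, 11, 8, 12, 5]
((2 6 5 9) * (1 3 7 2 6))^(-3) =(9)(1 3 7 2)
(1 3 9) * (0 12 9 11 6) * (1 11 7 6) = (0 12 9 11 1 3 7 6) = [12, 3, 2, 7, 4, 5, 0, 6, 8, 11, 10, 1, 9]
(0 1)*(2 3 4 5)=(0 1)(2 3 4 5)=[1, 0, 3, 4, 5, 2]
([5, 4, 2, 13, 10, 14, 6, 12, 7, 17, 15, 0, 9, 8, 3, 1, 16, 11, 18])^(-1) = [11, 15, 2, 14, 1, 0, 6, 8, 13, 12, 4, 17, 7, 3, 5, 10, 16, 9, 18]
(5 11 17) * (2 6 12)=[0, 1, 6, 3, 4, 11, 12, 7, 8, 9, 10, 17, 2, 13, 14, 15, 16, 5]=(2 6 12)(5 11 17)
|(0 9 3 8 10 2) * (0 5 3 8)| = 7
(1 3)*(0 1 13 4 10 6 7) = (0 1 3 13 4 10 6 7) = [1, 3, 2, 13, 10, 5, 7, 0, 8, 9, 6, 11, 12, 4]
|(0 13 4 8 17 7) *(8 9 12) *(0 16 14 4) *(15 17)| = 18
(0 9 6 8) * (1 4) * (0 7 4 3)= (0 9 6 8 7 4 1 3)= [9, 3, 2, 0, 1, 5, 8, 4, 7, 6]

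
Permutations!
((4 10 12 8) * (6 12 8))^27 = ((4 10 8)(6 12))^27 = (6 12)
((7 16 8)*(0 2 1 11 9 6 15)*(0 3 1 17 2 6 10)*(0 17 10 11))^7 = (0 15 1 6 3)(2 10 17)(7 16 8)(9 11)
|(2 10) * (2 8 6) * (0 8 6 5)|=|(0 8 5)(2 10 6)|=3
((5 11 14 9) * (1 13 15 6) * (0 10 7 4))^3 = (0 4 7 10)(1 6 15 13)(5 9 14 11)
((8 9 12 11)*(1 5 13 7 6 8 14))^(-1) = (1 14 11 12 9 8 6 7 13 5)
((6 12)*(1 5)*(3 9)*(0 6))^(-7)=(0 12 6)(1 5)(3 9)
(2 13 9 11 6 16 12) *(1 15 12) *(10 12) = (1 15 10 12 2 13 9 11 6 16) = [0, 15, 13, 3, 4, 5, 16, 7, 8, 11, 12, 6, 2, 9, 14, 10, 1]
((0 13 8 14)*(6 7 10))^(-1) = (0 14 8 13)(6 10 7)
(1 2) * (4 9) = [0, 2, 1, 3, 9, 5, 6, 7, 8, 4] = (1 2)(4 9)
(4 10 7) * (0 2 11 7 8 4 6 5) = [2, 1, 11, 3, 10, 0, 5, 6, 4, 9, 8, 7] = (0 2 11 7 6 5)(4 10 8)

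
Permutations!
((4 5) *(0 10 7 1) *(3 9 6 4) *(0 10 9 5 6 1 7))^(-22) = (0 1)(9 10)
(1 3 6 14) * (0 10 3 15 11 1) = [10, 15, 2, 6, 4, 5, 14, 7, 8, 9, 3, 1, 12, 13, 0, 11] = (0 10 3 6 14)(1 15 11)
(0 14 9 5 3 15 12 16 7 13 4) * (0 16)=(0 14 9 5 3 15 12)(4 16 7 13)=[14, 1, 2, 15, 16, 3, 6, 13, 8, 5, 10, 11, 0, 4, 9, 12, 7]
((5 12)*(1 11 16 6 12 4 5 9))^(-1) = (1 9 12 6 16 11)(4 5)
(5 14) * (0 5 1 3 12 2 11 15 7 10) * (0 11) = (0 5 14 1 3 12 2)(7 10 11 15) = [5, 3, 0, 12, 4, 14, 6, 10, 8, 9, 11, 15, 2, 13, 1, 7]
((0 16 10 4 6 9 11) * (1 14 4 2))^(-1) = (0 11 9 6 4 14 1 2 10 16) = ((0 16 10 2 1 14 4 6 9 11))^(-1)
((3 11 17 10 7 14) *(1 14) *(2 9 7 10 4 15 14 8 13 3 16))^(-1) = (1 7 9 2 16 14 15 4 17 11 3 13 8)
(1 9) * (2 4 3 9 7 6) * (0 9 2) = (0 9 1 7 6)(2 4 3) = [9, 7, 4, 2, 3, 5, 0, 6, 8, 1]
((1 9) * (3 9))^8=((1 3 9))^8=(1 9 3)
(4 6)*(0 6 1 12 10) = (0 6 4 1 12 10) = [6, 12, 2, 3, 1, 5, 4, 7, 8, 9, 0, 11, 10]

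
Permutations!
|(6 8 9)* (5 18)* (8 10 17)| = 10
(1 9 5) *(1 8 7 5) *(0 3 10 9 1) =(0 3 10 9)(5 8 7) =[3, 1, 2, 10, 4, 8, 6, 5, 7, 0, 9]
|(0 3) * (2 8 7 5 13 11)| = 6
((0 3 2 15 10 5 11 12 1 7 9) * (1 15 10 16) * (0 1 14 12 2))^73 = (0 3)(1 7 9)(2 10 5 11)(12 15 16 14)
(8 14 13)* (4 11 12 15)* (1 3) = (1 3)(4 11 12 15)(8 14 13) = [0, 3, 2, 1, 11, 5, 6, 7, 14, 9, 10, 12, 15, 8, 13, 4]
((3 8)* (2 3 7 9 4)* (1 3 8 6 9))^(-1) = ((1 3 6 9 4 2 8 7))^(-1) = (1 7 8 2 4 9 6 3)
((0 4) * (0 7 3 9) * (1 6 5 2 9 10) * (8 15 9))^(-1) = (0 9 15 8 2 5 6 1 10 3 7 4)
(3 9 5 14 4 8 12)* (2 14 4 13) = (2 14 13)(3 9 5 4 8 12) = [0, 1, 14, 9, 8, 4, 6, 7, 12, 5, 10, 11, 3, 2, 13]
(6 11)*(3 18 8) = (3 18 8)(6 11) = [0, 1, 2, 18, 4, 5, 11, 7, 3, 9, 10, 6, 12, 13, 14, 15, 16, 17, 8]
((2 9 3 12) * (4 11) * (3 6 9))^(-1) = (2 12 3)(4 11)(6 9)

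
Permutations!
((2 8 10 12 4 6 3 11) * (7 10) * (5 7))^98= (2 3 4 10 5)(6 12 7 8 11)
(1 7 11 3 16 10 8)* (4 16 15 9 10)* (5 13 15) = (1 7 11 3 5 13 15 9 10 8)(4 16) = [0, 7, 2, 5, 16, 13, 6, 11, 1, 10, 8, 3, 12, 15, 14, 9, 4]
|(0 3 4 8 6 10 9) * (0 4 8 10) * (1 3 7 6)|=3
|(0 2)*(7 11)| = 2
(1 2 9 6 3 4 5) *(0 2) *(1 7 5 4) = (0 2 9 6 3 1)(5 7) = [2, 0, 9, 1, 4, 7, 3, 5, 8, 6]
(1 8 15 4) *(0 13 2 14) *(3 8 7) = (0 13 2 14)(1 7 3 8 15 4) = [13, 7, 14, 8, 1, 5, 6, 3, 15, 9, 10, 11, 12, 2, 0, 4]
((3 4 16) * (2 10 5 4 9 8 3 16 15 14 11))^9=((16)(2 10 5 4 15 14 11)(3 9 8))^9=(16)(2 5 15 11 10 4 14)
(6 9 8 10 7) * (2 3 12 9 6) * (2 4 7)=[0, 1, 3, 12, 7, 5, 6, 4, 10, 8, 2, 11, 9]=(2 3 12 9 8 10)(4 7)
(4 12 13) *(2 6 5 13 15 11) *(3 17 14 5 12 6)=(2 3 17 14 5 13 4 6 12 15 11)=[0, 1, 3, 17, 6, 13, 12, 7, 8, 9, 10, 2, 15, 4, 5, 11, 16, 14]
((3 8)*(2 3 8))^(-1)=((8)(2 3))^(-1)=(8)(2 3)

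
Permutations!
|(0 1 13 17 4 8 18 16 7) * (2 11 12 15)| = 36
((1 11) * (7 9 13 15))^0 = (15)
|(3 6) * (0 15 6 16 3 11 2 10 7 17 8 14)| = |(0 15 6 11 2 10 7 17 8 14)(3 16)| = 10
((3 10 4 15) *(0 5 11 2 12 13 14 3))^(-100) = (0 15 4 10 3 14 13 12 2 11 5)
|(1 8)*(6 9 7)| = |(1 8)(6 9 7)| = 6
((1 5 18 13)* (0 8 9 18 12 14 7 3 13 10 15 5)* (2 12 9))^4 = (0 14 1 12 13 2 3 8 7)(5 15 10 18 9)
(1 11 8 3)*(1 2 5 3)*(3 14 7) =(1 11 8)(2 5 14 7 3) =[0, 11, 5, 2, 4, 14, 6, 3, 1, 9, 10, 8, 12, 13, 7]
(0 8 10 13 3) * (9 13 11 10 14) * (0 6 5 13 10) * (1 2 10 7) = [8, 2, 10, 6, 4, 13, 5, 1, 14, 7, 11, 0, 12, 3, 9] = (0 8 14 9 7 1 2 10 11)(3 6 5 13)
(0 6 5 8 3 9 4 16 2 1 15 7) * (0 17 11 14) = (0 6 5 8 3 9 4 16 2 1 15 7 17 11 14) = [6, 15, 1, 9, 16, 8, 5, 17, 3, 4, 10, 14, 12, 13, 0, 7, 2, 11]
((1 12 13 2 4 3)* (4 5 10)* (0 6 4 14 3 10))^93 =((0 6 4 10 14 3 1 12 13 2 5))^93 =(0 3 5 14 2 10 13 4 12 6 1)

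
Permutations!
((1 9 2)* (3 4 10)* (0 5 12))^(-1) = (0 12 5)(1 2 9)(3 10 4)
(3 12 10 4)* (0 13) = (0 13)(3 12 10 4) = [13, 1, 2, 12, 3, 5, 6, 7, 8, 9, 4, 11, 10, 0]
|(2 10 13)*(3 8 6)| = 3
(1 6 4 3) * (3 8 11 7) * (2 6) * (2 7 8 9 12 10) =(1 7 3)(2 6 4 9 12 10)(8 11) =[0, 7, 6, 1, 9, 5, 4, 3, 11, 12, 2, 8, 10]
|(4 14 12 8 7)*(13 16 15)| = |(4 14 12 8 7)(13 16 15)| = 15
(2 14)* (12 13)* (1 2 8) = (1 2 14 8)(12 13) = [0, 2, 14, 3, 4, 5, 6, 7, 1, 9, 10, 11, 13, 12, 8]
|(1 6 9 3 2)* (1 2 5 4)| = |(1 6 9 3 5 4)| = 6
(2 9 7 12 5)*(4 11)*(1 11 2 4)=(1 11)(2 9 7 12 5 4)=[0, 11, 9, 3, 2, 4, 6, 12, 8, 7, 10, 1, 5]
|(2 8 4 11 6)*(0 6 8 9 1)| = 15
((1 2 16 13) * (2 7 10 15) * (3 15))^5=(1 2 10 13 15 7 16 3)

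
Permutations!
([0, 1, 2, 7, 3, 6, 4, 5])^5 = [0, 1, 2, 3, 4, 5, 6, 7]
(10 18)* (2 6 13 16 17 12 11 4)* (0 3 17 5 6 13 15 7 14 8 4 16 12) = (0 3 17)(2 13 12 11 16 5 6 15 7 14 8 4)(10 18) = [3, 1, 13, 17, 2, 6, 15, 14, 4, 9, 18, 16, 11, 12, 8, 7, 5, 0, 10]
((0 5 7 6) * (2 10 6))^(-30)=((0 5 7 2 10 6))^(-30)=(10)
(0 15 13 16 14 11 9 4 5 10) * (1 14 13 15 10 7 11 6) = (0 10)(1 14 6)(4 5 7 11 9)(13 16) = [10, 14, 2, 3, 5, 7, 1, 11, 8, 4, 0, 9, 12, 16, 6, 15, 13]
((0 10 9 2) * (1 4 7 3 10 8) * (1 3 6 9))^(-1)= ((0 8 3 10 1 4 7 6 9 2))^(-1)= (0 2 9 6 7 4 1 10 3 8)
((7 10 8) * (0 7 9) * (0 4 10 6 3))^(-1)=((0 7 6 3)(4 10 8 9))^(-1)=(0 3 6 7)(4 9 8 10)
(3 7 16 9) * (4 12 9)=(3 7 16 4 12 9)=[0, 1, 2, 7, 12, 5, 6, 16, 8, 3, 10, 11, 9, 13, 14, 15, 4]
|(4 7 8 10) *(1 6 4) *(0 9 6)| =|(0 9 6 4 7 8 10 1)| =8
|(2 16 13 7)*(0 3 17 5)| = 4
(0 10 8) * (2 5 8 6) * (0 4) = [10, 1, 5, 3, 0, 8, 2, 7, 4, 9, 6] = (0 10 6 2 5 8 4)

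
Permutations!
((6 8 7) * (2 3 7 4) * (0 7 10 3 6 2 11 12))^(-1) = ((0 7 2 6 8 4 11 12)(3 10))^(-1) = (0 12 11 4 8 6 2 7)(3 10)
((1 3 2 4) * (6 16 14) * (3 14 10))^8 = (16)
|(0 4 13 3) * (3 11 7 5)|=|(0 4 13 11 7 5 3)|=7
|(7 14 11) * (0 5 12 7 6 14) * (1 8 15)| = |(0 5 12 7)(1 8 15)(6 14 11)| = 12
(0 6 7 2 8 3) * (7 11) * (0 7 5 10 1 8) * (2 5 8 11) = (0 6 2)(1 11 8 3 7 5 10) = [6, 11, 0, 7, 4, 10, 2, 5, 3, 9, 1, 8]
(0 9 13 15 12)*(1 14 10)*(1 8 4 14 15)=(0 9 13 1 15 12)(4 14 10 8)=[9, 15, 2, 3, 14, 5, 6, 7, 4, 13, 8, 11, 0, 1, 10, 12]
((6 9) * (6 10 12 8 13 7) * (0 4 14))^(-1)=(0 14 4)(6 7 13 8 12 10 9)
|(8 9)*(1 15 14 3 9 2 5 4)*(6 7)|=|(1 15 14 3 9 8 2 5 4)(6 7)|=18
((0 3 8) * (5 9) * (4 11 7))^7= (0 3 8)(4 11 7)(5 9)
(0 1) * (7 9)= (0 1)(7 9)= [1, 0, 2, 3, 4, 5, 6, 9, 8, 7]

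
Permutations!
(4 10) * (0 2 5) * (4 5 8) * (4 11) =(0 2 8 11 4 10 5) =[2, 1, 8, 3, 10, 0, 6, 7, 11, 9, 5, 4]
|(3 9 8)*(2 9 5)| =|(2 9 8 3 5)| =5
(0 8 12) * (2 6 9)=(0 8 12)(2 6 9)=[8, 1, 6, 3, 4, 5, 9, 7, 12, 2, 10, 11, 0]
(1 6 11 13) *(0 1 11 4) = (0 1 6 4)(11 13) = [1, 6, 2, 3, 0, 5, 4, 7, 8, 9, 10, 13, 12, 11]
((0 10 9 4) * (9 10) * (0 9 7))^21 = ((10)(0 7)(4 9))^21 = (10)(0 7)(4 9)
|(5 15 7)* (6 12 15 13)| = |(5 13 6 12 15 7)| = 6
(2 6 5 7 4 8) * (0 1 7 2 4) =(0 1 7)(2 6 5)(4 8) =[1, 7, 6, 3, 8, 2, 5, 0, 4]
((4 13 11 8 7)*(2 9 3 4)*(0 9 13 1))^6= ((0 9 3 4 1)(2 13 11 8 7))^6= (0 9 3 4 1)(2 13 11 8 7)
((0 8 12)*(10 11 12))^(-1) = (0 12 11 10 8)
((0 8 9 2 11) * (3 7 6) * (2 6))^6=((0 8 9 6 3 7 2 11))^6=(0 2 3 9)(6 8 11 7)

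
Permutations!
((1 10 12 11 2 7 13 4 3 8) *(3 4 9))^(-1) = ((1 10 12 11 2 7 13 9 3 8))^(-1) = (1 8 3 9 13 7 2 11 12 10)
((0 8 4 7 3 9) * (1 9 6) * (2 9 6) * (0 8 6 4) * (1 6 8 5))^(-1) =((0 8)(1 4 7 3 2 9 5))^(-1) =(0 8)(1 5 9 2 3 7 4)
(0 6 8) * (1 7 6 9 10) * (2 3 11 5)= (0 9 10 1 7 6 8)(2 3 11 5)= [9, 7, 3, 11, 4, 2, 8, 6, 0, 10, 1, 5]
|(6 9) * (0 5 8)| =6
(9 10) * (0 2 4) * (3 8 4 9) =[2, 1, 9, 8, 0, 5, 6, 7, 4, 10, 3] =(0 2 9 10 3 8 4)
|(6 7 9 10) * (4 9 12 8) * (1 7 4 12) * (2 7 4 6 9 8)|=|(1 4 8 12 2 7)(9 10)|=6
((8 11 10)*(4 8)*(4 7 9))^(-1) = ((4 8 11 10 7 9))^(-1) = (4 9 7 10 11 8)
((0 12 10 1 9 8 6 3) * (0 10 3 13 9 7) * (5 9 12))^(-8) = (0 8 12 1 5 6 3 7 9 13 10)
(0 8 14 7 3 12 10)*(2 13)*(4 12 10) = [8, 1, 13, 10, 12, 5, 6, 3, 14, 9, 0, 11, 4, 2, 7] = (0 8 14 7 3 10)(2 13)(4 12)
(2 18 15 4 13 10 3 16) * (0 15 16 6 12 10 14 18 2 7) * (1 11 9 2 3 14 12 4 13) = (0 15 13 12 10 14 18 16 7)(1 11 9 2 3 6 4) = [15, 11, 3, 6, 1, 5, 4, 0, 8, 2, 14, 9, 10, 12, 18, 13, 7, 17, 16]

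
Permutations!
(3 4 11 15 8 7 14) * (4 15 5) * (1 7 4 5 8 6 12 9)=(1 7 14 3 15 6 12 9)(4 11 8)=[0, 7, 2, 15, 11, 5, 12, 14, 4, 1, 10, 8, 9, 13, 3, 6]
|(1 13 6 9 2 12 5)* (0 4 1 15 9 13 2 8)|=18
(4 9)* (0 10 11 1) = (0 10 11 1)(4 9) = [10, 0, 2, 3, 9, 5, 6, 7, 8, 4, 11, 1]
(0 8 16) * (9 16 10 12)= (0 8 10 12 9 16)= [8, 1, 2, 3, 4, 5, 6, 7, 10, 16, 12, 11, 9, 13, 14, 15, 0]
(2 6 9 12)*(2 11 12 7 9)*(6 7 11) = (2 7 9 11 12 6) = [0, 1, 7, 3, 4, 5, 2, 9, 8, 11, 10, 12, 6]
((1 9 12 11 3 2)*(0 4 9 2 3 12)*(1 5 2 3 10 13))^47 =(0 9 4)(1 13 10 3)(2 5)(11 12)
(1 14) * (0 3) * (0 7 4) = (0 3 7 4)(1 14) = [3, 14, 2, 7, 0, 5, 6, 4, 8, 9, 10, 11, 12, 13, 1]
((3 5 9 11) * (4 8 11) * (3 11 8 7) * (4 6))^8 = (11)(3 9 4)(5 6 7)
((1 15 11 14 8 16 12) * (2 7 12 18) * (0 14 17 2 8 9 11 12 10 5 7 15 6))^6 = ((0 14 9 11 17 2 15 12 1 6)(5 7 10)(8 16 18))^6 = (18)(0 15 9 1 17)(2 14 12 11 6)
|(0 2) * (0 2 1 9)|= 3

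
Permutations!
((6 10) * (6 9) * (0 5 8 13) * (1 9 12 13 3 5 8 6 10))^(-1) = ((0 8 3 5 6 1 9 10 12 13))^(-1) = (0 13 12 10 9 1 6 5 3 8)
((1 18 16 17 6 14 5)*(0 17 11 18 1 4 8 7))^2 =((0 17 6 14 5 4 8 7)(11 18 16))^2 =(0 6 5 8)(4 7 17 14)(11 16 18)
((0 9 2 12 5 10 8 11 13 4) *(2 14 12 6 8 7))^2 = ((0 9 14 12 5 10 7 2 6 8 11 13 4))^2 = (0 14 5 7 6 11 4 9 12 10 2 8 13)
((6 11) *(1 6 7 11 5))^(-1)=(1 5 6)(7 11)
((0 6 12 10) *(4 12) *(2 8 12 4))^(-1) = (0 10 12 8 2 6)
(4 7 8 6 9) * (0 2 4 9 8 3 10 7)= (0 2 4)(3 10 7)(6 8)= [2, 1, 4, 10, 0, 5, 8, 3, 6, 9, 7]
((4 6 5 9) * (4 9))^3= ((9)(4 6 5))^3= (9)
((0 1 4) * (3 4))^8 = ((0 1 3 4))^8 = (4)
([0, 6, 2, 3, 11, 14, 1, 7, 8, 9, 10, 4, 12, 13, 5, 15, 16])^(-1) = (16)(1 6)(4 11)(5 14)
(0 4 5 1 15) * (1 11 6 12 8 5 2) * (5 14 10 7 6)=[4, 15, 1, 3, 2, 11, 12, 6, 14, 9, 7, 5, 8, 13, 10, 0]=(0 4 2 1 15)(5 11)(6 12 8 14 10 7)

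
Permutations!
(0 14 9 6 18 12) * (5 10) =(0 14 9 6 18 12)(5 10) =[14, 1, 2, 3, 4, 10, 18, 7, 8, 6, 5, 11, 0, 13, 9, 15, 16, 17, 12]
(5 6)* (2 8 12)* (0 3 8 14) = [3, 1, 14, 8, 4, 6, 5, 7, 12, 9, 10, 11, 2, 13, 0] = (0 3 8 12 2 14)(5 6)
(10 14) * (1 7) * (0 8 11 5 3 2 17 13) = [8, 7, 17, 2, 4, 3, 6, 1, 11, 9, 14, 5, 12, 0, 10, 15, 16, 13] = (0 8 11 5 3 2 17 13)(1 7)(10 14)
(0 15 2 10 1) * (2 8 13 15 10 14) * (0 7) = (0 10 1 7)(2 14)(8 13 15) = [10, 7, 14, 3, 4, 5, 6, 0, 13, 9, 1, 11, 12, 15, 2, 8]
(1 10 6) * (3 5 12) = (1 10 6)(3 5 12) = [0, 10, 2, 5, 4, 12, 1, 7, 8, 9, 6, 11, 3]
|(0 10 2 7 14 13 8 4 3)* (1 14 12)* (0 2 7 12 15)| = 8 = |(0 10 7 15)(1 14 13 8 4 3 2 12)|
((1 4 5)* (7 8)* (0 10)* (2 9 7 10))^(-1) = (0 10 8 7 9 2)(1 5 4)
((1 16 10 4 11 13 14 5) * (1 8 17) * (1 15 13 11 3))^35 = (5 14 13 15 17 8)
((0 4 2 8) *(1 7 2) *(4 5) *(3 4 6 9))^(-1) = ((0 5 6 9 3 4 1 7 2 8))^(-1) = (0 8 2 7 1 4 3 9 6 5)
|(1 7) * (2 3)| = 2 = |(1 7)(2 3)|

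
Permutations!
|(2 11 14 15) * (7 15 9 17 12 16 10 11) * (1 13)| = 42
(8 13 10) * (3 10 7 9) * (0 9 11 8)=(0 9 3 10)(7 11 8 13)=[9, 1, 2, 10, 4, 5, 6, 11, 13, 3, 0, 8, 12, 7]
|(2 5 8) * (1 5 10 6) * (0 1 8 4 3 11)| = 12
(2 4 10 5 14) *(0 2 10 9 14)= (0 2 4 9 14 10 5)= [2, 1, 4, 3, 9, 0, 6, 7, 8, 14, 5, 11, 12, 13, 10]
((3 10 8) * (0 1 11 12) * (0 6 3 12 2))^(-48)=((0 1 11 2)(3 10 8 12 6))^(-48)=(3 8 6 10 12)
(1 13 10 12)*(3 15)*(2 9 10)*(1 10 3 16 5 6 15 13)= [0, 1, 9, 13, 4, 6, 15, 7, 8, 3, 12, 11, 10, 2, 14, 16, 5]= (2 9 3 13)(5 6 15 16)(10 12)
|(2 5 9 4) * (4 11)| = |(2 5 9 11 4)| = 5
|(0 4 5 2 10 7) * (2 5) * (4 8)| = |(0 8 4 2 10 7)| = 6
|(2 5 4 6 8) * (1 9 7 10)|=20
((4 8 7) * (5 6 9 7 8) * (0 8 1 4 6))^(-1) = (0 5 4 1 8)(6 7 9) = ((0 8 1 4 5)(6 9 7))^(-1)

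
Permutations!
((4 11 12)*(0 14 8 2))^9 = (0 14 8 2)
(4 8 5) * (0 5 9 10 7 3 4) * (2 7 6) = [5, 1, 7, 4, 8, 0, 2, 3, 9, 10, 6] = (0 5)(2 7 3 4 8 9 10 6)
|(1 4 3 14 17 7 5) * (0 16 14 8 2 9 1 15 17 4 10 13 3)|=28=|(0 16 14 4)(1 10 13 3 8 2 9)(5 15 17 7)|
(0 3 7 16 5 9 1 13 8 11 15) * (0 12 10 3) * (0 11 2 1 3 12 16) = (0 11 15 16 5 9 3 7)(1 13 8 2)(10 12) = [11, 13, 1, 7, 4, 9, 6, 0, 2, 3, 12, 15, 10, 8, 14, 16, 5]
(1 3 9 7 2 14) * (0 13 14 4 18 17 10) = [13, 3, 4, 9, 18, 5, 6, 2, 8, 7, 0, 11, 12, 14, 1, 15, 16, 10, 17] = (0 13 14 1 3 9 7 2 4 18 17 10)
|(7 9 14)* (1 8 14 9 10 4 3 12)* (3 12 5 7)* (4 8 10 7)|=8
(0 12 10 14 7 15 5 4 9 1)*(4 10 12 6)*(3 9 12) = (0 6 4 12 3 9 1)(5 10 14 7 15) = [6, 0, 2, 9, 12, 10, 4, 15, 8, 1, 14, 11, 3, 13, 7, 5]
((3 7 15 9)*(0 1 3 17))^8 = ((0 1 3 7 15 9 17))^8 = (0 1 3 7 15 9 17)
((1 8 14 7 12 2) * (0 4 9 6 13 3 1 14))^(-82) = ((0 4 9 6 13 3 1 8)(2 14 7 12))^(-82) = (0 1 13 9)(2 7)(3 6 4 8)(12 14)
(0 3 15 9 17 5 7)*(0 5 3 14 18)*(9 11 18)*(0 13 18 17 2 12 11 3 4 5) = (0 14 9 2 12 11 17 4 5 7)(3 15)(13 18) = [14, 1, 12, 15, 5, 7, 6, 0, 8, 2, 10, 17, 11, 18, 9, 3, 16, 4, 13]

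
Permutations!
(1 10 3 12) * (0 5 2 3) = [5, 10, 3, 12, 4, 2, 6, 7, 8, 9, 0, 11, 1] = (0 5 2 3 12 1 10)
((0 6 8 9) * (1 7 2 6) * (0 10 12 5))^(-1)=((0 1 7 2 6 8 9 10 12 5))^(-1)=(0 5 12 10 9 8 6 2 7 1)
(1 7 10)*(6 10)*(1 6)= (1 7)(6 10)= [0, 7, 2, 3, 4, 5, 10, 1, 8, 9, 6]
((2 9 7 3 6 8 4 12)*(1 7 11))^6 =(1 12 3 9 8)(2 6 11 4 7)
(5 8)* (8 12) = (5 12 8) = [0, 1, 2, 3, 4, 12, 6, 7, 5, 9, 10, 11, 8]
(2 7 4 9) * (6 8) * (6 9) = (2 7 4 6 8 9) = [0, 1, 7, 3, 6, 5, 8, 4, 9, 2]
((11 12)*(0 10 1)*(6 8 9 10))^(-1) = (0 1 10 9 8 6)(11 12)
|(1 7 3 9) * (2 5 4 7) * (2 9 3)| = |(1 9)(2 5 4 7)| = 4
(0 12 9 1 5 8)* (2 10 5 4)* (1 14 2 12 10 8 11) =(0 10 5 11 1 4 12 9 14 2 8) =[10, 4, 8, 3, 12, 11, 6, 7, 0, 14, 5, 1, 9, 13, 2]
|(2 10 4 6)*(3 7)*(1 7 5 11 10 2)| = |(1 7 3 5 11 10 4 6)| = 8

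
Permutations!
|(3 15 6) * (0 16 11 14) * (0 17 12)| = 6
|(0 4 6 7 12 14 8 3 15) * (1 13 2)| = 9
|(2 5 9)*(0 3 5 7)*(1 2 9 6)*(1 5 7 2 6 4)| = 12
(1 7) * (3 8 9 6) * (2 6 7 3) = (1 3 8 9 7)(2 6) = [0, 3, 6, 8, 4, 5, 2, 1, 9, 7]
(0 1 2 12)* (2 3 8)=[1, 3, 12, 8, 4, 5, 6, 7, 2, 9, 10, 11, 0]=(0 1 3 8 2 12)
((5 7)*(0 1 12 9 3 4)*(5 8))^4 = (0 3 12)(1 4 9)(5 7 8)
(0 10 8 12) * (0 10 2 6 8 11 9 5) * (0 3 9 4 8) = (0 2 6)(3 9 5)(4 8 12 10 11) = [2, 1, 6, 9, 8, 3, 0, 7, 12, 5, 11, 4, 10]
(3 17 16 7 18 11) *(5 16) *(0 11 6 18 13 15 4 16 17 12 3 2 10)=[11, 1, 10, 12, 16, 17, 18, 13, 8, 9, 0, 2, 3, 15, 14, 4, 7, 5, 6]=(0 11 2 10)(3 12)(4 16 7 13 15)(5 17)(6 18)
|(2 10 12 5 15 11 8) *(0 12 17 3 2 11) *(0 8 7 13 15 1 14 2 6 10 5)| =|(0 12)(1 14 2 5)(3 6 10 17)(7 13 15 8 11)| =20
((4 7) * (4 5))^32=(4 5 7)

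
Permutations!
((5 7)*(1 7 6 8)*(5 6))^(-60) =(8)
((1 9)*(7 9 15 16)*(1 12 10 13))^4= ((1 15 16 7 9 12 10 13))^4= (1 9)(7 13)(10 16)(12 15)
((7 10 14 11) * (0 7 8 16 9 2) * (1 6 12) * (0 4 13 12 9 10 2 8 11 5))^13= ((0 7 2 4 13 12 1 6 9 8 16 10 14 5))^13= (0 5 14 10 16 8 9 6 1 12 13 4 2 7)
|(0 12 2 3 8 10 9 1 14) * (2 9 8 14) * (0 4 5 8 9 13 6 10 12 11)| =12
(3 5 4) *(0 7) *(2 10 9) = (0 7)(2 10 9)(3 5 4) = [7, 1, 10, 5, 3, 4, 6, 0, 8, 2, 9]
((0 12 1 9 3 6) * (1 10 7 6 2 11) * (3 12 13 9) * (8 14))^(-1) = ((0 13 9 12 10 7 6)(1 3 2 11)(8 14))^(-1) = (0 6 7 10 12 9 13)(1 11 2 3)(8 14)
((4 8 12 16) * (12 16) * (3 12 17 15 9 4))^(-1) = (3 16 8 4 9 15 17 12)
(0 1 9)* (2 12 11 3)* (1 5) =[5, 9, 12, 2, 4, 1, 6, 7, 8, 0, 10, 3, 11] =(0 5 1 9)(2 12 11 3)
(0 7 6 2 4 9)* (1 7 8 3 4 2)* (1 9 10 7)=(0 8 3 4 10 7 6 9)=[8, 1, 2, 4, 10, 5, 9, 6, 3, 0, 7]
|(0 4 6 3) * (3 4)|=2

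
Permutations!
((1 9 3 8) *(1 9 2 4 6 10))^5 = (10)(3 9 8)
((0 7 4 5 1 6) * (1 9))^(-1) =((0 7 4 5 9 1 6))^(-1) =(0 6 1 9 5 4 7)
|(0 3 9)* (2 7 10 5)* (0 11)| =4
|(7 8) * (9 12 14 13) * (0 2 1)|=12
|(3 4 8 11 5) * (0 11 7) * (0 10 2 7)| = 6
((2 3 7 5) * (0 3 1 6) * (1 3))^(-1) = (0 6 1)(2 5 7 3)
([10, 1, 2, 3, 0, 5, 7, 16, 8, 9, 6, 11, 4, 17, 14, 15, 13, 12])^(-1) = (0 4 12 17 13 16 7 6 10)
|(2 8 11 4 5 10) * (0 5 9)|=8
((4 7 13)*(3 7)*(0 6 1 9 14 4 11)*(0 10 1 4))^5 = ((0 6 4 3 7 13 11 10 1 9 14))^5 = (0 13 14 7 9 3 1 4 10 6 11)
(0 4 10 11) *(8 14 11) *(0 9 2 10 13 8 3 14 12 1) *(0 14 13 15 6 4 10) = [10, 14, 0, 13, 15, 5, 4, 7, 12, 2, 3, 9, 1, 8, 11, 6] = (0 10 3 13 8 12 1 14 11 9 2)(4 15 6)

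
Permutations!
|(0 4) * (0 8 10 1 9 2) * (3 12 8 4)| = |(0 3 12 8 10 1 9 2)| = 8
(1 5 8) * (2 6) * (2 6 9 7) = (1 5 8)(2 9 7) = [0, 5, 9, 3, 4, 8, 6, 2, 1, 7]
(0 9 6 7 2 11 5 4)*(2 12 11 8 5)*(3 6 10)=(0 9 10 3 6 7 12 11 2 8 5 4)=[9, 1, 8, 6, 0, 4, 7, 12, 5, 10, 3, 2, 11]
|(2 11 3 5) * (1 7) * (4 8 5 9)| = 14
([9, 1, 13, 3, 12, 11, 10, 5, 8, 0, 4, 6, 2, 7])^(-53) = (0 9)(2 13 7 5 11 6 10 4 12)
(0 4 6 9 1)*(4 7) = [7, 0, 2, 3, 6, 5, 9, 4, 8, 1] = (0 7 4 6 9 1)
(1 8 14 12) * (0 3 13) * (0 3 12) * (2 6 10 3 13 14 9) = (0 12 1 8 9 2 6 10 3 14) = [12, 8, 6, 14, 4, 5, 10, 7, 9, 2, 3, 11, 1, 13, 0]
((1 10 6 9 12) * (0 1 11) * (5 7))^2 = ((0 1 10 6 9 12 11)(5 7))^2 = (0 10 9 11 1 6 12)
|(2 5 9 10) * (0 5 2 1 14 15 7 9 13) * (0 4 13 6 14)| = 18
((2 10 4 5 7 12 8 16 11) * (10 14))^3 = ((2 14 10 4 5 7 12 8 16 11))^3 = (2 4 12 11 10 7 16 14 5 8)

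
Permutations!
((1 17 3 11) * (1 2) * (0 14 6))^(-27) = (1 11 17 2 3)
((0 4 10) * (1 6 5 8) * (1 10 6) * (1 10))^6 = (0 10 1 8 5 6 4)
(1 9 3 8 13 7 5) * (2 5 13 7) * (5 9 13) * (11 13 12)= (1 12 11 13 2 9 3 8 7 5)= [0, 12, 9, 8, 4, 1, 6, 5, 7, 3, 10, 13, 11, 2]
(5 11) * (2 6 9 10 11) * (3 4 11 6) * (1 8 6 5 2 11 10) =(1 8 6 9)(2 3 4 10 5 11) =[0, 8, 3, 4, 10, 11, 9, 7, 6, 1, 5, 2]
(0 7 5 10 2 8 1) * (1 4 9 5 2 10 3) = (10)(0 7 2 8 4 9 5 3 1) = [7, 0, 8, 1, 9, 3, 6, 2, 4, 5, 10]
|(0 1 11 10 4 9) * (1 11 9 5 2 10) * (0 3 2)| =|(0 11 1 9 3 2 10 4 5)| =9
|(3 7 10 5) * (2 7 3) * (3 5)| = |(2 7 10 3 5)| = 5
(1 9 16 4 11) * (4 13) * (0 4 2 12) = [4, 9, 12, 3, 11, 5, 6, 7, 8, 16, 10, 1, 0, 2, 14, 15, 13] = (0 4 11 1 9 16 13 2 12)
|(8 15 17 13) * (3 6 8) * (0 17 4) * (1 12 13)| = 10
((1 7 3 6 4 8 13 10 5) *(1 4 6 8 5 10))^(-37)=(1 8 7 13 3)(4 5)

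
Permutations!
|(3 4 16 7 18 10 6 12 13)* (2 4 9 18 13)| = 11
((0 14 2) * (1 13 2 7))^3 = (0 1)(2 7)(13 14)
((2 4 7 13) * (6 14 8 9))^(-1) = (2 13 7 4)(6 9 8 14)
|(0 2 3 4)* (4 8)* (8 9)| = 6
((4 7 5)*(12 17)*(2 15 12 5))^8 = (2 15 12 17 5 4 7)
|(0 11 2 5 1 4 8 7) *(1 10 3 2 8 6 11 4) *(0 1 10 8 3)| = 11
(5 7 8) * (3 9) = (3 9)(5 7 8) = [0, 1, 2, 9, 4, 7, 6, 8, 5, 3]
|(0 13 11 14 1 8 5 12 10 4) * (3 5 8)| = 10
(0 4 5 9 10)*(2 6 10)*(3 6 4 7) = (0 7 3 6 10)(2 4 5 9) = [7, 1, 4, 6, 5, 9, 10, 3, 8, 2, 0]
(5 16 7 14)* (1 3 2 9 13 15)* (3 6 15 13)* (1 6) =(2 9 3)(5 16 7 14)(6 15) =[0, 1, 9, 2, 4, 16, 15, 14, 8, 3, 10, 11, 12, 13, 5, 6, 7]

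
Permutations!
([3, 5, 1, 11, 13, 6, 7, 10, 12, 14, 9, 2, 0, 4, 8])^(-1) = [12, 2, 11, 0, 13, 1, 5, 6, 14, 10, 7, 3, 8, 4, 9]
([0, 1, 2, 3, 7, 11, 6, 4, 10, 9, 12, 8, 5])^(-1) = [0, 1, 2, 3, 7, 12, 6, 4, 11, 9, 8, 5, 10]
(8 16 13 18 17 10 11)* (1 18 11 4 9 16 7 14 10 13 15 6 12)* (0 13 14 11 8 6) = (0 13 8 7 11 6 12 1 18 17 14 10 4 9 16 15) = [13, 18, 2, 3, 9, 5, 12, 11, 7, 16, 4, 6, 1, 8, 10, 0, 15, 14, 17]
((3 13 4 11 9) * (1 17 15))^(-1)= (1 15 17)(3 9 11 4 13)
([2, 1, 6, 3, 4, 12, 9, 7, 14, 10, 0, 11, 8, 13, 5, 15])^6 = (15)(0 2 6 9 10)(5 8)(12 14)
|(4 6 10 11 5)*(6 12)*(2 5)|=|(2 5 4 12 6 10 11)|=7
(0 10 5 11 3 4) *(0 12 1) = (0 10 5 11 3 4 12 1) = [10, 0, 2, 4, 12, 11, 6, 7, 8, 9, 5, 3, 1]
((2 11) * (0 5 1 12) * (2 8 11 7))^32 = (12)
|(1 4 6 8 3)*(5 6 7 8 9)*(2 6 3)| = |(1 4 7 8 2 6 9 5 3)| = 9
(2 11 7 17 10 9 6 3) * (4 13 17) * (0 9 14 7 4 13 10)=[9, 1, 11, 2, 10, 5, 3, 13, 8, 6, 14, 4, 12, 17, 7, 15, 16, 0]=(0 9 6 3 2 11 4 10 14 7 13 17)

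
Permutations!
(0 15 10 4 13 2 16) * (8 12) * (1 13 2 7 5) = (0 15 10 4 2 16)(1 13 7 5)(8 12) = [15, 13, 16, 3, 2, 1, 6, 5, 12, 9, 4, 11, 8, 7, 14, 10, 0]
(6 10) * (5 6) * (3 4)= [0, 1, 2, 4, 3, 6, 10, 7, 8, 9, 5]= (3 4)(5 6 10)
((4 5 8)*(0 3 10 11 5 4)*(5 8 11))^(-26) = ((0 3 10 5 11 8))^(-26) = (0 11 10)(3 8 5)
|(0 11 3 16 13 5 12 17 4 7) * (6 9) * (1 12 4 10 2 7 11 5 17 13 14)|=14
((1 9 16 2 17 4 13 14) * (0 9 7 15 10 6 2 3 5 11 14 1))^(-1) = (0 14 11 5 3 16 9)(1 13 4 17 2 6 10 15 7)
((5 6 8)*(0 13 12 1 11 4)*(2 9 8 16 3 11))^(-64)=(0 13 12 1 2 9 8 5 6 16 3 11 4)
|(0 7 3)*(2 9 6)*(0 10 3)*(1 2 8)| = 10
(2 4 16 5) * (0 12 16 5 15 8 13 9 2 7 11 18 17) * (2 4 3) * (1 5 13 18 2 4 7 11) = [12, 5, 3, 4, 13, 11, 6, 1, 18, 7, 10, 2, 16, 9, 14, 8, 15, 0, 17] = (0 12 16 15 8 18 17)(1 5 11 2 3 4 13 9 7)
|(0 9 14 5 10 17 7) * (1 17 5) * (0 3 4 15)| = |(0 9 14 1 17 7 3 4 15)(5 10)| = 18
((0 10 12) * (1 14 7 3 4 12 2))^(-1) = ((0 10 2 1 14 7 3 4 12))^(-1) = (0 12 4 3 7 14 1 2 10)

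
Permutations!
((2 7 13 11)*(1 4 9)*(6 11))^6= (2 7 13 6 11)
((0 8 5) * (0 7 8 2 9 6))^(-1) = (0 6 9 2)(5 8 7)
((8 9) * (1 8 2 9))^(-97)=(1 8)(2 9)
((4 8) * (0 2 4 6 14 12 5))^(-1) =((0 2 4 8 6 14 12 5))^(-1) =(0 5 12 14 6 8 4 2)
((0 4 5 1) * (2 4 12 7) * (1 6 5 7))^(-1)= ((0 12 1)(2 4 7)(5 6))^(-1)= (0 1 12)(2 7 4)(5 6)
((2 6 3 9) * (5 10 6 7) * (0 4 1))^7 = ((0 4 1)(2 7 5 10 6 3 9))^7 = (10)(0 4 1)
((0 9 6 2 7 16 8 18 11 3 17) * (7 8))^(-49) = (0 18 9 11 6 3 2 17 8)(7 16)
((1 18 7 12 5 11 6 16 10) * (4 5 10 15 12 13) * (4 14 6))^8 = (1 12 16 14 7)(4 11 5)(6 13 18 10 15)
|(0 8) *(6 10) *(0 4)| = 6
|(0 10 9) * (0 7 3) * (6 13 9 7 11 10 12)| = |(0 12 6 13 9 11 10 7 3)| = 9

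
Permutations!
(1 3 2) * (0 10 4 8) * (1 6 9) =(0 10 4 8)(1 3 2 6 9) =[10, 3, 6, 2, 8, 5, 9, 7, 0, 1, 4]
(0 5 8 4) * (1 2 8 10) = (0 5 10 1 2 8 4) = [5, 2, 8, 3, 0, 10, 6, 7, 4, 9, 1]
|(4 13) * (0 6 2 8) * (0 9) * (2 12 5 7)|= 8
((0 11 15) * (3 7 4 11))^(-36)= (15)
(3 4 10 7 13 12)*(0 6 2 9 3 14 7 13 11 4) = [6, 1, 9, 0, 10, 5, 2, 11, 8, 3, 13, 4, 14, 12, 7] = (0 6 2 9 3)(4 10 13 12 14 7 11)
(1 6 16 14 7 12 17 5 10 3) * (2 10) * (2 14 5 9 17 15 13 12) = [0, 6, 10, 1, 4, 14, 16, 2, 8, 17, 3, 11, 15, 12, 7, 13, 5, 9] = (1 6 16 5 14 7 2 10 3)(9 17)(12 15 13)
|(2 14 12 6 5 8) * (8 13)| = |(2 14 12 6 5 13 8)| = 7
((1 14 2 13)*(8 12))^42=((1 14 2 13)(8 12))^42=(1 2)(13 14)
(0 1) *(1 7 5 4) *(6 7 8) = (0 8 6 7 5 4 1) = [8, 0, 2, 3, 1, 4, 7, 5, 6]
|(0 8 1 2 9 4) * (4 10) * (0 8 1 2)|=|(0 1)(2 9 10 4 8)|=10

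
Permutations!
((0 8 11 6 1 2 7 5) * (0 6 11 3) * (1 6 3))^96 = (11)(0 5 2 8 3 7 1)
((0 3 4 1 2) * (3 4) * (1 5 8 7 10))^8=(10)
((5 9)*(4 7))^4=((4 7)(5 9))^4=(9)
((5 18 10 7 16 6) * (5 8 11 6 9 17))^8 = ((5 18 10 7 16 9 17)(6 8 11))^8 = (5 18 10 7 16 9 17)(6 11 8)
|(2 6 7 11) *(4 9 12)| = |(2 6 7 11)(4 9 12)| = 12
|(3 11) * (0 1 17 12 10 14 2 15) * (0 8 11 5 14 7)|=42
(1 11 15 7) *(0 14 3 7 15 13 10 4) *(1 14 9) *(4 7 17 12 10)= (0 9 1 11 13 4)(3 17 12 10 7 14)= [9, 11, 2, 17, 0, 5, 6, 14, 8, 1, 7, 13, 10, 4, 3, 15, 16, 12]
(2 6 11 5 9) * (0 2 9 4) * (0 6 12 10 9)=(0 2 12 10 9)(4 6 11 5)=[2, 1, 12, 3, 6, 4, 11, 7, 8, 0, 9, 5, 10]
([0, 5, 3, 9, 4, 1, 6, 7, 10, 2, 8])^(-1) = [0, 5, 9, 2, 4, 1, 6, 7, 10, 3, 8]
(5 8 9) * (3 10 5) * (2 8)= (2 8 9 3 10 5)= [0, 1, 8, 10, 4, 2, 6, 7, 9, 3, 5]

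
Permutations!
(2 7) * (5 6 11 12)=[0, 1, 7, 3, 4, 6, 11, 2, 8, 9, 10, 12, 5]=(2 7)(5 6 11 12)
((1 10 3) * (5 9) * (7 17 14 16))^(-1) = (1 3 10)(5 9)(7 16 14 17)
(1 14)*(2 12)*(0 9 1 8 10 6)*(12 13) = (0 9 1 14 8 10 6)(2 13 12) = [9, 14, 13, 3, 4, 5, 0, 7, 10, 1, 6, 11, 2, 12, 8]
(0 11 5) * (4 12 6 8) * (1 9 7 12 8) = (0 11 5)(1 9 7 12 6)(4 8) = [11, 9, 2, 3, 8, 0, 1, 12, 4, 7, 10, 5, 6]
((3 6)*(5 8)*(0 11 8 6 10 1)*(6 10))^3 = ((0 11 8 5 10 1)(3 6))^3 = (0 5)(1 8)(3 6)(10 11)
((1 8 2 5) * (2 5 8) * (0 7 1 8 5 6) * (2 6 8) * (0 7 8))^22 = (8)(1 6 7) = ((0 8)(1 6 7)(2 5))^22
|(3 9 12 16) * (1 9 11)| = |(1 9 12 16 3 11)| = 6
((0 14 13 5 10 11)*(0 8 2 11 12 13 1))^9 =(14)(5 10 12 13)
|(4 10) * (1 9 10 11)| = 5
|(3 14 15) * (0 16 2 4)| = 12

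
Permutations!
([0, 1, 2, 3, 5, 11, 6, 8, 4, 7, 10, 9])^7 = [0, 1, 2, 3, 5, 11, 6, 8, 4, 7, 10, 9]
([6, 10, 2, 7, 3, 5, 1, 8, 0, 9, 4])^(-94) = [1, 4, 2, 8, 7, 5, 10, 0, 6, 9, 3]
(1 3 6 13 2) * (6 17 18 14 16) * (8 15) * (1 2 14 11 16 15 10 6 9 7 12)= (1 3 17 18 11 16 9 7 12)(6 13 14 15 8 10)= [0, 3, 2, 17, 4, 5, 13, 12, 10, 7, 6, 16, 1, 14, 15, 8, 9, 18, 11]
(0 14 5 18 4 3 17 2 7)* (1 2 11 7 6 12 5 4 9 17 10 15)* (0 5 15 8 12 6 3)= (0 14 4)(1 2 3 10 8 12 15)(5 18 9 17 11 7)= [14, 2, 3, 10, 0, 18, 6, 5, 12, 17, 8, 7, 15, 13, 4, 1, 16, 11, 9]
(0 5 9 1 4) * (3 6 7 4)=[5, 3, 2, 6, 0, 9, 7, 4, 8, 1]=(0 5 9 1 3 6 7 4)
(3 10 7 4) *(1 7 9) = (1 7 4 3 10 9) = [0, 7, 2, 10, 3, 5, 6, 4, 8, 1, 9]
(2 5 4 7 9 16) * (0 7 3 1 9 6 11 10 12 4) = (0 7 6 11 10 12 4 3 1 9 16 2 5) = [7, 9, 5, 1, 3, 0, 11, 6, 8, 16, 12, 10, 4, 13, 14, 15, 2]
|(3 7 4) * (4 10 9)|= |(3 7 10 9 4)|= 5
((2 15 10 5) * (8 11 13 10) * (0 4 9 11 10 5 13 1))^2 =(0 9 1 4 11)(2 8 13)(5 15 10)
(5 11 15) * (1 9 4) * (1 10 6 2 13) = (1 9 4 10 6 2 13)(5 11 15) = [0, 9, 13, 3, 10, 11, 2, 7, 8, 4, 6, 15, 12, 1, 14, 5]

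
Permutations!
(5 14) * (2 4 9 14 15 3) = (2 4 9 14 5 15 3) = [0, 1, 4, 2, 9, 15, 6, 7, 8, 14, 10, 11, 12, 13, 5, 3]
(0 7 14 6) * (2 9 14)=(0 7 2 9 14 6)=[7, 1, 9, 3, 4, 5, 0, 2, 8, 14, 10, 11, 12, 13, 6]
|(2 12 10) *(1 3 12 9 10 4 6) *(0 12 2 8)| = 10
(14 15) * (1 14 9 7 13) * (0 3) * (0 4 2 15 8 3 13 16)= (0 13 1 14 8 3 4 2 15 9 7 16)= [13, 14, 15, 4, 2, 5, 6, 16, 3, 7, 10, 11, 12, 1, 8, 9, 0]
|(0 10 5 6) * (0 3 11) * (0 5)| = |(0 10)(3 11 5 6)| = 4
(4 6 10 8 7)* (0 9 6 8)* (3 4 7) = [9, 1, 2, 4, 8, 5, 10, 7, 3, 6, 0] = (0 9 6 10)(3 4 8)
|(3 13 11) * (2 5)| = |(2 5)(3 13 11)| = 6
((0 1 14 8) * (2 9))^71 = ((0 1 14 8)(2 9))^71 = (0 8 14 1)(2 9)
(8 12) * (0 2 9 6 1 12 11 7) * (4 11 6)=(0 2 9 4 11 7)(1 12 8 6)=[2, 12, 9, 3, 11, 5, 1, 0, 6, 4, 10, 7, 8]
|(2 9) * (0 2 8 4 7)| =|(0 2 9 8 4 7)| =6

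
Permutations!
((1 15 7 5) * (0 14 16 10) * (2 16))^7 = (0 2 10 14 16)(1 5 7 15)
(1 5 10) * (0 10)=(0 10 1 5)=[10, 5, 2, 3, 4, 0, 6, 7, 8, 9, 1]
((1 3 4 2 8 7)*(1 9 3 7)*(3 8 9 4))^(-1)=(1 8 9 2 4 7)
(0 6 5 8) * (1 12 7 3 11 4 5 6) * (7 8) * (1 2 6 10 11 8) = [2, 12, 6, 8, 5, 7, 10, 3, 0, 9, 11, 4, 1] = (0 2 6 10 11 4 5 7 3 8)(1 12)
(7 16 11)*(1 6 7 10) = (1 6 7 16 11 10) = [0, 6, 2, 3, 4, 5, 7, 16, 8, 9, 1, 10, 12, 13, 14, 15, 11]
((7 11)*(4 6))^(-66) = (11)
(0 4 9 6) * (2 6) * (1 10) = (0 4 9 2 6)(1 10) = [4, 10, 6, 3, 9, 5, 0, 7, 8, 2, 1]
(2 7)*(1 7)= (1 7 2)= [0, 7, 1, 3, 4, 5, 6, 2]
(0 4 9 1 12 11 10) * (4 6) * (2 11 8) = (0 6 4 9 1 12 8 2 11 10) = [6, 12, 11, 3, 9, 5, 4, 7, 2, 1, 0, 10, 8]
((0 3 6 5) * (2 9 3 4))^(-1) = ((0 4 2 9 3 6 5))^(-1) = (0 5 6 3 9 2 4)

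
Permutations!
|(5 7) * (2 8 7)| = |(2 8 7 5)| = 4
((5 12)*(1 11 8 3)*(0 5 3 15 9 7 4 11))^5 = ((0 5 12 3 1)(4 11 8 15 9 7))^5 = (4 7 9 15 8 11)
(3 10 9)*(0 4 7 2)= (0 4 7 2)(3 10 9)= [4, 1, 0, 10, 7, 5, 6, 2, 8, 3, 9]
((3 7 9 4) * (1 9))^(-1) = (1 7 3 4 9) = ((1 9 4 3 7))^(-1)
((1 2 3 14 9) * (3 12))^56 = (1 12 14)(2 3 9)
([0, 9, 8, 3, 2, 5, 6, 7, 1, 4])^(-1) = (1 8 2 4 9)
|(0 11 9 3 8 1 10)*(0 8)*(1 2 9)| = 8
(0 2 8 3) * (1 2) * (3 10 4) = [1, 2, 8, 0, 3, 5, 6, 7, 10, 9, 4] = (0 1 2 8 10 4 3)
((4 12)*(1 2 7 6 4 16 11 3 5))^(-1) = (1 5 3 11 16 12 4 6 7 2)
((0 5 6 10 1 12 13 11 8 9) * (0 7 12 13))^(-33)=(13)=((0 5 6 10 1 13 11 8 9 7 12))^(-33)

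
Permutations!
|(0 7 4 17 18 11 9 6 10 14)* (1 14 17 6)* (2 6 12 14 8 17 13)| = 60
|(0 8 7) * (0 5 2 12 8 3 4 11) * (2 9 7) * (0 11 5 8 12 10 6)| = 10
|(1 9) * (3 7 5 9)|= |(1 3 7 5 9)|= 5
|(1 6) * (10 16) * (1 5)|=6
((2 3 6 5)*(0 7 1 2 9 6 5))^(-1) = ((0 7 1 2 3 5 9 6))^(-1) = (0 6 9 5 3 2 1 7)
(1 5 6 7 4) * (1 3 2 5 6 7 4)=(1 6 4 3 2 5 7)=[0, 6, 5, 2, 3, 7, 4, 1]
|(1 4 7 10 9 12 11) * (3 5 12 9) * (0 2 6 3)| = 11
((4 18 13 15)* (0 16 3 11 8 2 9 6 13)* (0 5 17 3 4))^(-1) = ((0 16 4 18 5 17 3 11 8 2 9 6 13 15))^(-1) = (0 15 13 6 9 2 8 11 3 17 5 18 4 16)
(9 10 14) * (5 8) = (5 8)(9 10 14) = [0, 1, 2, 3, 4, 8, 6, 7, 5, 10, 14, 11, 12, 13, 9]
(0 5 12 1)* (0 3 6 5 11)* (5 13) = (0 11)(1 3 6 13 5 12) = [11, 3, 2, 6, 4, 12, 13, 7, 8, 9, 10, 0, 1, 5]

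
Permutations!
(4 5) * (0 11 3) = (0 11 3)(4 5) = [11, 1, 2, 0, 5, 4, 6, 7, 8, 9, 10, 3]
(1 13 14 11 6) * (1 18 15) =(1 13 14 11 6 18 15) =[0, 13, 2, 3, 4, 5, 18, 7, 8, 9, 10, 6, 12, 14, 11, 1, 16, 17, 15]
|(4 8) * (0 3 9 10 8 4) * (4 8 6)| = 7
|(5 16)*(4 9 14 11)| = |(4 9 14 11)(5 16)| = 4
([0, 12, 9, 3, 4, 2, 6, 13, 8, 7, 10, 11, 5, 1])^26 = (1 7 2 12 13 9 5)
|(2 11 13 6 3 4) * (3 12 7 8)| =|(2 11 13 6 12 7 8 3 4)| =9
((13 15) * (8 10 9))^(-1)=(8 9 10)(13 15)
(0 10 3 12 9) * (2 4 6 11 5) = (0 10 3 12 9)(2 4 6 11 5) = [10, 1, 4, 12, 6, 2, 11, 7, 8, 0, 3, 5, 9]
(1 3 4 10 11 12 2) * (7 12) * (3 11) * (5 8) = (1 11 7 12 2)(3 4 10)(5 8) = [0, 11, 1, 4, 10, 8, 6, 12, 5, 9, 3, 7, 2]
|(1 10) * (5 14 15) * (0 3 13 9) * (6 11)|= |(0 3 13 9)(1 10)(5 14 15)(6 11)|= 12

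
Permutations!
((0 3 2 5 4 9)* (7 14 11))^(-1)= ((0 3 2 5 4 9)(7 14 11))^(-1)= (0 9 4 5 2 3)(7 11 14)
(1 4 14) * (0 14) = (0 14 1 4) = [14, 4, 2, 3, 0, 5, 6, 7, 8, 9, 10, 11, 12, 13, 1]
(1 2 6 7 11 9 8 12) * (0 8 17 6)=(0 8 12 1 2)(6 7 11 9 17)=[8, 2, 0, 3, 4, 5, 7, 11, 12, 17, 10, 9, 1, 13, 14, 15, 16, 6]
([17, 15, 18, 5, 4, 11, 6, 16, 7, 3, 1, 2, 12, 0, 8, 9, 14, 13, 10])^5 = (0 13 17)(1 11 15 2 9 18 3 10 5)(7 16 14 8)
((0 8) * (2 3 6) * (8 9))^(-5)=(0 9 8)(2 3 6)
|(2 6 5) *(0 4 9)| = 3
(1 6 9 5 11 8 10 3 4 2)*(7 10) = (1 6 9 5 11 8 7 10 3 4 2) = [0, 6, 1, 4, 2, 11, 9, 10, 7, 5, 3, 8]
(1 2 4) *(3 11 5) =(1 2 4)(3 11 5) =[0, 2, 4, 11, 1, 3, 6, 7, 8, 9, 10, 5]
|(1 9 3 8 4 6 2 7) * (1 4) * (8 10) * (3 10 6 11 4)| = 4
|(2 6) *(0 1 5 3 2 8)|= |(0 1 5 3 2 6 8)|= 7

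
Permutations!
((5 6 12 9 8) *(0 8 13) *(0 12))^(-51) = (13)(0 8 5 6) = ((0 8 5 6)(9 13 12))^(-51)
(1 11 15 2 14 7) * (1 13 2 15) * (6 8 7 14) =(15)(1 11)(2 6 8 7 13) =[0, 11, 6, 3, 4, 5, 8, 13, 7, 9, 10, 1, 12, 2, 14, 15]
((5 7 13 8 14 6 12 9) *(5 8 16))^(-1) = ((5 7 13 16)(6 12 9 8 14))^(-1) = (5 16 13 7)(6 14 8 9 12)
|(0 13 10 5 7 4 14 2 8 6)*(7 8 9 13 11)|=12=|(0 11 7 4 14 2 9 13 10 5 8 6)|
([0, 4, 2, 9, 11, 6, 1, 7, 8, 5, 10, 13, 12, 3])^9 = (1 4 11 13 3 9 5 6)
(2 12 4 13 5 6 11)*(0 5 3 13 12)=(0 5 6 11 2)(3 13)(4 12)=[5, 1, 0, 13, 12, 6, 11, 7, 8, 9, 10, 2, 4, 3]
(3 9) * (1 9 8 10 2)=(1 9 3 8 10 2)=[0, 9, 1, 8, 4, 5, 6, 7, 10, 3, 2]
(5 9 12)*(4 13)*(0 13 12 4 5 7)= (0 13 5 9 4 12 7)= [13, 1, 2, 3, 12, 9, 6, 0, 8, 4, 10, 11, 7, 5]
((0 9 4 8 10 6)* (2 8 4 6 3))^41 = ((0 9 6)(2 8 10 3))^41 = (0 6 9)(2 8 10 3)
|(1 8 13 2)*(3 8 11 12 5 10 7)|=10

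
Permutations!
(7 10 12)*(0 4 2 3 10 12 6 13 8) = (0 4 2 3 10 6 13 8)(7 12) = [4, 1, 3, 10, 2, 5, 13, 12, 0, 9, 6, 11, 7, 8]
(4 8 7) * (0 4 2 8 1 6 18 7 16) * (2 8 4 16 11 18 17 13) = (0 16)(1 6 17 13 2 4)(7 8 11 18) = [16, 6, 4, 3, 1, 5, 17, 8, 11, 9, 10, 18, 12, 2, 14, 15, 0, 13, 7]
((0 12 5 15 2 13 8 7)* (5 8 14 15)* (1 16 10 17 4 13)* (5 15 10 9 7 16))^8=((0 12 8 16 9 7)(1 5 15 2)(4 13 14 10 17))^8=(0 8 9)(4 10 13 17 14)(7 12 16)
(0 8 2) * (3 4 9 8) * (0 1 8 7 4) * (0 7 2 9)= (0 3 7 4)(1 8 9 2)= [3, 8, 1, 7, 0, 5, 6, 4, 9, 2]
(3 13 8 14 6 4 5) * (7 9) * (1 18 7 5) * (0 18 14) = (0 18 7 9 5 3 13 8)(1 14 6 4) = [18, 14, 2, 13, 1, 3, 4, 9, 0, 5, 10, 11, 12, 8, 6, 15, 16, 17, 7]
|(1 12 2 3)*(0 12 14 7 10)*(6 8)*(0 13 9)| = 10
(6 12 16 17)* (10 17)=(6 12 16 10 17)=[0, 1, 2, 3, 4, 5, 12, 7, 8, 9, 17, 11, 16, 13, 14, 15, 10, 6]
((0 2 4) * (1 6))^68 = (6)(0 4 2)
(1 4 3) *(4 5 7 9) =(1 5 7 9 4 3) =[0, 5, 2, 1, 3, 7, 6, 9, 8, 4]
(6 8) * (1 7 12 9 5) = (1 7 12 9 5)(6 8) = [0, 7, 2, 3, 4, 1, 8, 12, 6, 5, 10, 11, 9]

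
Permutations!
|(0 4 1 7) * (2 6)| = 4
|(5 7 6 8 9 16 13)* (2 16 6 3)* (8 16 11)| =10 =|(2 11 8 9 6 16 13 5 7 3)|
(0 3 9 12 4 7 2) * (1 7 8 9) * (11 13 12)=[3, 7, 0, 1, 8, 5, 6, 2, 9, 11, 10, 13, 4, 12]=(0 3 1 7 2)(4 8 9 11 13 12)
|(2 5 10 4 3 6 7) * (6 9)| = 8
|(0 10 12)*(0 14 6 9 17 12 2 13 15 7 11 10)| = 30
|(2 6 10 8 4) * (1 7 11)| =|(1 7 11)(2 6 10 8 4)| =15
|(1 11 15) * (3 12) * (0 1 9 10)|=|(0 1 11 15 9 10)(3 12)|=6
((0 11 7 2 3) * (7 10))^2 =((0 11 10 7 2 3))^2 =(0 10 2)(3 11 7)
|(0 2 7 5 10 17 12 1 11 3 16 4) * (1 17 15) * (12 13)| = 33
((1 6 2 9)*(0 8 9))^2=(0 9 6)(1 2 8)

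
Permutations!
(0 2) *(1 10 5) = (0 2)(1 10 5) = [2, 10, 0, 3, 4, 1, 6, 7, 8, 9, 5]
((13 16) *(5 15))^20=((5 15)(13 16))^20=(16)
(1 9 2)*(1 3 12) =(1 9 2 3 12) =[0, 9, 3, 12, 4, 5, 6, 7, 8, 2, 10, 11, 1]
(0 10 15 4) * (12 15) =(0 10 12 15 4) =[10, 1, 2, 3, 0, 5, 6, 7, 8, 9, 12, 11, 15, 13, 14, 4]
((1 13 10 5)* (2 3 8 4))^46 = ((1 13 10 5)(2 3 8 4))^46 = (1 10)(2 8)(3 4)(5 13)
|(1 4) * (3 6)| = 2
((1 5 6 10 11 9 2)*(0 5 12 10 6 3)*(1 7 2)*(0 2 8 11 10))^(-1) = (0 12 1 9 11 8 7 2 3 5)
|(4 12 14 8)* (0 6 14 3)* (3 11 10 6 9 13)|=|(0 9 13 3)(4 12 11 10 6 14 8)|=28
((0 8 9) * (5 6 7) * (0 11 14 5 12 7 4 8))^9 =(4 9 14 6 8 11 5)(7 12) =((4 8 9 11 14 5 6)(7 12))^9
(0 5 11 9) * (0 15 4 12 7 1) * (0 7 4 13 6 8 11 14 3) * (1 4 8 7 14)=(0 5 1 14 3)(4 12 8 11 9 15 13 6 7)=[5, 14, 2, 0, 12, 1, 7, 4, 11, 15, 10, 9, 8, 6, 3, 13]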